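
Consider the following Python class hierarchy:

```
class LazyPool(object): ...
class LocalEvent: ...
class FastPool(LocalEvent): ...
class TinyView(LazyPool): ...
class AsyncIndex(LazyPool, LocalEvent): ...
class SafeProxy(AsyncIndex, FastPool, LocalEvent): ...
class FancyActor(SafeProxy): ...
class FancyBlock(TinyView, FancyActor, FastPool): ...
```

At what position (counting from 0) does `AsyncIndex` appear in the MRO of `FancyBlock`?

L[FancyBlock] = FancyBlock + merge(L[TinyView], L[FancyActor], L[FastPool], [TinyView FancyActor FastPool])
  take TinyView:  [TinyView LazyPool object] + [FancyActor SafeProxy AsyncIndex LazyPool FastPool LocalEvent object] + [FastPool LocalEvent object] + [TinyView FancyActor FastPool]
  take FancyActor:  [LazyPool object] + [FancyActor SafeProxy AsyncIndex LazyPool FastPool LocalEvent object] + [FastPool LocalEvent object] + [FancyActor FastPool]
  take SafeProxy:  [LazyPool object] + [SafeProxy AsyncIndex LazyPool FastPool LocalEvent object] + [FastPool LocalEvent object] + [FastPool]
  take AsyncIndex:  [LazyPool object] + [AsyncIndex LazyPool FastPool LocalEvent object] + [FastPool LocalEvent object] + [FastPool]
  take LazyPool:  [LazyPool object] + [LazyPool FastPool LocalEvent object] + [FastPool LocalEvent object] + [FastPool]
  take FastPool:  [object] + [FastPool LocalEvent object] + [FastPool LocalEvent object] + [FastPool]
  take LocalEvent:  [object] + [LocalEvent object] + [LocalEvent object]
  take object:  [object] + [object] + [object]
MRO: FancyBlock TinyView FancyActor SafeProxy AsyncIndex LazyPool FastPool LocalEvent object
AsyncIndex sits at index 4.

4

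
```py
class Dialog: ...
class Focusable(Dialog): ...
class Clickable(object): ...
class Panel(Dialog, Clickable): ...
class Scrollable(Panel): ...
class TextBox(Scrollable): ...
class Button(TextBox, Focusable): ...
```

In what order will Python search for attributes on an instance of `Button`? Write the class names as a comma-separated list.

L[Button] = Button + merge(L[TextBox], L[Focusable], [TextBox Focusable])
  take TextBox:  [TextBox Scrollable Panel Dialog Clickable object] + [Focusable Dialog object] + [TextBox Focusable]
  take Scrollable:  [Scrollable Panel Dialog Clickable object] + [Focusable Dialog object] + [Focusable]
  take Panel:  [Panel Dialog Clickable object] + [Focusable Dialog object] + [Focusable]
  take Focusable:  [Dialog Clickable object] + [Focusable Dialog object] + [Focusable]
  take Dialog:  [Dialog Clickable object] + [Dialog object]
  take Clickable:  [Clickable object] + [object]
  take object:  [object] + [object]

Button, TextBox, Scrollable, Panel, Focusable, Dialog, Clickable, object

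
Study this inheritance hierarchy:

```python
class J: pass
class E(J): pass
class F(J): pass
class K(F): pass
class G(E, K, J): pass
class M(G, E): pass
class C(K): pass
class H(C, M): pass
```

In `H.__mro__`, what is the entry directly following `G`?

L[H] = H + merge(L[C], L[M], [C M])
  take C:  [C K F J object] + [M G E K F J object] + [C M]
  take M:  [K F J object] + [M G E K F J object] + [M]
  take G:  [K F J object] + [G E K F J object]
  take E:  [K F J object] + [E K F J object]
  take K:  [K F J object] + [K F J object]
  take F:  [F J object] + [F J object]
  take J:  [J object] + [J object]
  take object:  [object] + [object]
MRO: H C M G E K F J object
G is at position 3; next is E.

E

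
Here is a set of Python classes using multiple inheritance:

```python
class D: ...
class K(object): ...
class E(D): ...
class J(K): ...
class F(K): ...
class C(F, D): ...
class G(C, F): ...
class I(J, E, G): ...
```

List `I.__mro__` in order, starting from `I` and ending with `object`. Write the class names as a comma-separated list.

I, J, E, G, C, F, K, D, object

L[I] = I + merge(L[J], L[E], L[G], [J E G])
  take J:  [J K object] + [E D object] + [G C F K D object] + [J E G]
  take E:  [K object] + [E D object] + [G C F K D object] + [E G]
  take G:  [K object] + [D object] + [G C F K D object] + [G]
  take C:  [K object] + [D object] + [C F K D object]
  take F:  [K object] + [D object] + [F K D object]
  take K:  [K object] + [D object] + [K D object]
  take D:  [object] + [D object] + [D object]
  take object:  [object] + [object] + [object]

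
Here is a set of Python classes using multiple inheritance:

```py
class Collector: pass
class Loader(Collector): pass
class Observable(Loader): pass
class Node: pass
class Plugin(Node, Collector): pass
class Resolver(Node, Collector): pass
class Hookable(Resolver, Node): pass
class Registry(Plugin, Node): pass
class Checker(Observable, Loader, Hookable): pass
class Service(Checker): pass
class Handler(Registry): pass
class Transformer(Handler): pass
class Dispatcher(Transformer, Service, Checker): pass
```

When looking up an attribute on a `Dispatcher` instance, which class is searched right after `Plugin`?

L[Dispatcher] = Dispatcher + merge(L[Transformer], L[Service], L[Checker], [Transformer Service Checker])
  take Transformer:  [Transformer Handler Registry Plugin Node Collector object] + [Service Checker Observable Loader Hookable Resolver Node Collector object] + [Checker Observable Loader Hookable Resolver Node Collector object] + [Transformer Service Checker]
  take Handler:  [Handler Registry Plugin Node Collector object] + [Service Checker Observable Loader Hookable Resolver Node Collector object] + [Checker Observable Loader Hookable Resolver Node Collector object] + [Service Checker]
  take Registry:  [Registry Plugin Node Collector object] + [Service Checker Observable Loader Hookable Resolver Node Collector object] + [Checker Observable Loader Hookable Resolver Node Collector object] + [Service Checker]
  take Plugin:  [Plugin Node Collector object] + [Service Checker Observable Loader Hookable Resolver Node Collector object] + [Checker Observable Loader Hookable Resolver Node Collector object] + [Service Checker]
  take Service:  [Node Collector object] + [Service Checker Observable Loader Hookable Resolver Node Collector object] + [Checker Observable Loader Hookable Resolver Node Collector object] + [Service Checker]
  take Checker:  [Node Collector object] + [Checker Observable Loader Hookable Resolver Node Collector object] + [Checker Observable Loader Hookable Resolver Node Collector object] + [Checker]
  take Observable:  [Node Collector object] + [Observable Loader Hookable Resolver Node Collector object] + [Observable Loader Hookable Resolver Node Collector object]
  take Loader:  [Node Collector object] + [Loader Hookable Resolver Node Collector object] + [Loader Hookable Resolver Node Collector object]
  take Hookable:  [Node Collector object] + [Hookable Resolver Node Collector object] + [Hookable Resolver Node Collector object]
  take Resolver:  [Node Collector object] + [Resolver Node Collector object] + [Resolver Node Collector object]
  take Node:  [Node Collector object] + [Node Collector object] + [Node Collector object]
  take Collector:  [Collector object] + [Collector object] + [Collector object]
  take object:  [object] + [object] + [object]
MRO: Dispatcher Transformer Handler Registry Plugin Service Checker Observable Loader Hookable Resolver Node Collector object
Plugin is at position 4; next is Service.

Service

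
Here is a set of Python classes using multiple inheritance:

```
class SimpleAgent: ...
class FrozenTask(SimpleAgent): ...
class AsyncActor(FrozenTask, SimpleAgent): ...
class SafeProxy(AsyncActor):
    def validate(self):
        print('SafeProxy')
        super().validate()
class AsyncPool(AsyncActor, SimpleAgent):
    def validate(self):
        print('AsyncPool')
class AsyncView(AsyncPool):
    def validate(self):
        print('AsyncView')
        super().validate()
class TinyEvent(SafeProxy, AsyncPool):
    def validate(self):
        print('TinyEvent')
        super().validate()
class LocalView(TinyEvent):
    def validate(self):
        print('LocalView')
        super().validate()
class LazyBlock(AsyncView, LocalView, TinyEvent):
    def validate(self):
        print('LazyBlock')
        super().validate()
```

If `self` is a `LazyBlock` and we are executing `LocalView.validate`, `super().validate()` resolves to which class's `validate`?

TinyEvent

L[LazyBlock] = LazyBlock + merge(L[AsyncView], L[LocalView], L[TinyEvent], [AsyncView LocalView TinyEvent])
  take AsyncView:  [AsyncView AsyncPool AsyncActor FrozenTask SimpleAgent object] + [LocalView TinyEvent SafeProxy AsyncPool AsyncActor FrozenTask SimpleAgent object] + [TinyEvent SafeProxy AsyncPool AsyncActor FrozenTask SimpleAgent object] + [AsyncView LocalView TinyEvent]
  take LocalView:  [AsyncPool AsyncActor FrozenTask SimpleAgent object] + [LocalView TinyEvent SafeProxy AsyncPool AsyncActor FrozenTask SimpleAgent object] + [TinyEvent SafeProxy AsyncPool AsyncActor FrozenTask SimpleAgent object] + [LocalView TinyEvent]
  take TinyEvent:  [AsyncPool AsyncActor FrozenTask SimpleAgent object] + [TinyEvent SafeProxy AsyncPool AsyncActor FrozenTask SimpleAgent object] + [TinyEvent SafeProxy AsyncPool AsyncActor FrozenTask SimpleAgent object] + [TinyEvent]
  take SafeProxy:  [AsyncPool AsyncActor FrozenTask SimpleAgent object] + [SafeProxy AsyncPool AsyncActor FrozenTask SimpleAgent object] + [SafeProxy AsyncPool AsyncActor FrozenTask SimpleAgent object]
  take AsyncPool:  [AsyncPool AsyncActor FrozenTask SimpleAgent object] + [AsyncPool AsyncActor FrozenTask SimpleAgent object] + [AsyncPool AsyncActor FrozenTask SimpleAgent object]
  take AsyncActor:  [AsyncActor FrozenTask SimpleAgent object] + [AsyncActor FrozenTask SimpleAgent object] + [AsyncActor FrozenTask SimpleAgent object]
  take FrozenTask:  [FrozenTask SimpleAgent object] + [FrozenTask SimpleAgent object] + [FrozenTask SimpleAgent object]
  take SimpleAgent:  [SimpleAgent object] + [SimpleAgent object] + [SimpleAgent object]
  take object:  [object] + [object] + [object]
MRO: LazyBlock AsyncView LocalView TinyEvent SafeProxy AsyncPool AsyncActor FrozenTask SimpleAgent object
super() in LocalView.validate on a LazyBlock instance goes to the class after LocalView in LazyBlock's MRO: TinyEvent.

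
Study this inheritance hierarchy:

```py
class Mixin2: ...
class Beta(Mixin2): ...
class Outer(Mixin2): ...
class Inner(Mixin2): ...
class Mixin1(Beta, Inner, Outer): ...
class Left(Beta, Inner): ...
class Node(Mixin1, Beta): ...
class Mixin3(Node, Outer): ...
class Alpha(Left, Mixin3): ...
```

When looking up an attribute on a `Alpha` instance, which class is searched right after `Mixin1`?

Beta

L[Alpha] = Alpha + merge(L[Left], L[Mixin3], [Left Mixin3])
  take Left:  [Left Beta Inner Mixin2 object] + [Mixin3 Node Mixin1 Beta Inner Outer Mixin2 object] + [Left Mixin3]
  take Mixin3:  [Beta Inner Mixin2 object] + [Mixin3 Node Mixin1 Beta Inner Outer Mixin2 object] + [Mixin3]
  take Node:  [Beta Inner Mixin2 object] + [Node Mixin1 Beta Inner Outer Mixin2 object]
  take Mixin1:  [Beta Inner Mixin2 object] + [Mixin1 Beta Inner Outer Mixin2 object]
  take Beta:  [Beta Inner Mixin2 object] + [Beta Inner Outer Mixin2 object]
  take Inner:  [Inner Mixin2 object] + [Inner Outer Mixin2 object]
  take Outer:  [Mixin2 object] + [Outer Mixin2 object]
  take Mixin2:  [Mixin2 object] + [Mixin2 object]
  take object:  [object] + [object]
MRO: Alpha Left Mixin3 Node Mixin1 Beta Inner Outer Mixin2 object
Mixin1 is at position 4; next is Beta.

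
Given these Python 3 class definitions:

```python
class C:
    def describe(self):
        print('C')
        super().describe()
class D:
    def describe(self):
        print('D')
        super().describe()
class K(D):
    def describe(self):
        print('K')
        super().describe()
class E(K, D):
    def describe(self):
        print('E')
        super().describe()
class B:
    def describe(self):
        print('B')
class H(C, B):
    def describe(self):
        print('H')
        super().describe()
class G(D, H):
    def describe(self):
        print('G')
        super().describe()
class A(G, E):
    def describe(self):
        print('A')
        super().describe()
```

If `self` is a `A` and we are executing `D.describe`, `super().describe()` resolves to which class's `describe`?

L[A] = A + merge(L[G], L[E], [G E])
  take G:  [G D H C B object] + [E K D object] + [G E]
  take E:  [D H C B object] + [E K D object] + [E]
  take K:  [D H C B object] + [K D object]
  take D:  [D H C B object] + [D object]
  take H:  [H C B object] + [object]
  take C:  [C B object] + [object]
  take B:  [B object] + [object]
  take object:  [object] + [object]
MRO: A G E K D H C B object
super() in D.describe on a A instance goes to the class after D in A's MRO: H.

H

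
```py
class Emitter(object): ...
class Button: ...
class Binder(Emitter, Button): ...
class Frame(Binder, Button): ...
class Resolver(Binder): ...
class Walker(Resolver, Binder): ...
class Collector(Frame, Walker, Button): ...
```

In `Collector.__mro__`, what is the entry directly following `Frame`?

L[Collector] = Collector + merge(L[Frame], L[Walker], L[Button], [Frame Walker Button])
  take Frame:  [Frame Binder Emitter Button object] + [Walker Resolver Binder Emitter Button object] + [Button object] + [Frame Walker Button]
  take Walker:  [Binder Emitter Button object] + [Walker Resolver Binder Emitter Button object] + [Button object] + [Walker Button]
  take Resolver:  [Binder Emitter Button object] + [Resolver Binder Emitter Button object] + [Button object] + [Button]
  take Binder:  [Binder Emitter Button object] + [Binder Emitter Button object] + [Button object] + [Button]
  take Emitter:  [Emitter Button object] + [Emitter Button object] + [Button object] + [Button]
  take Button:  [Button object] + [Button object] + [Button object] + [Button]
  take object:  [object] + [object] + [object]
MRO: Collector Frame Walker Resolver Binder Emitter Button object
Frame is at position 1; next is Walker.

Walker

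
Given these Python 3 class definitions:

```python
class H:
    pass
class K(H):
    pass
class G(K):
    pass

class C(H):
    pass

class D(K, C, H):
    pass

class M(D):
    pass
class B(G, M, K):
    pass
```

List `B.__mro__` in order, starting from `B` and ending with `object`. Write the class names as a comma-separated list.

B, G, M, D, K, C, H, object

L[B] = B + merge(L[G], L[M], L[K], [G M K])
  take G:  [G K H object] + [M D K C H object] + [K H object] + [G M K]
  take M:  [K H object] + [M D K C H object] + [K H object] + [M K]
  take D:  [K H object] + [D K C H object] + [K H object] + [K]
  take K:  [K H object] + [K C H object] + [K H object] + [K]
  take C:  [H object] + [C H object] + [H object]
  take H:  [H object] + [H object] + [H object]
  take object:  [object] + [object] + [object]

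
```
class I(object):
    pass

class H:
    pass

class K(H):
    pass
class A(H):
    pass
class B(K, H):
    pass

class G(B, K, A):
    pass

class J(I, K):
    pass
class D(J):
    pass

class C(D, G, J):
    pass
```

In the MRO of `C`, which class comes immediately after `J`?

I

L[C] = C + merge(L[D], L[G], L[J], [D G J])
  take D:  [D J I K H object] + [G B K A H object] + [J I K H object] + [D G J]
  take G:  [J I K H object] + [G B K A H object] + [J I K H object] + [G J]
  take J:  [J I K H object] + [B K A H object] + [J I K H object] + [J]
  take I:  [I K H object] + [B K A H object] + [I K H object]
  take B:  [K H object] + [B K A H object] + [K H object]
  take K:  [K H object] + [K A H object] + [K H object]
  take A:  [H object] + [A H object] + [H object]
  take H:  [H object] + [H object] + [H object]
  take object:  [object] + [object] + [object]
MRO: C D G J I B K A H object
J is at position 3; next is I.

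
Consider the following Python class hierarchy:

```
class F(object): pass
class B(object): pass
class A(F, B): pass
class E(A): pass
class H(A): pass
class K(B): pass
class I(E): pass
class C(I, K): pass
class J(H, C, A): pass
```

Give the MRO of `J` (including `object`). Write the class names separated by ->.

J -> H -> C -> I -> E -> A -> F -> K -> B -> object

L[J] = J + merge(L[H], L[C], L[A], [H C A])
  take H:  [H A F B object] + [C I E A F K B object] + [A F B object] + [H C A]
  take C:  [A F B object] + [C I E A F K B object] + [A F B object] + [C A]
  take I:  [A F B object] + [I E A F K B object] + [A F B object] + [A]
  take E:  [A F B object] + [E A F K B object] + [A F B object] + [A]
  take A:  [A F B object] + [A F K B object] + [A F B object] + [A]
  take F:  [F B object] + [F K B object] + [F B object]
  take K:  [B object] + [K B object] + [B object]
  take B:  [B object] + [B object] + [B object]
  take object:  [object] + [object] + [object]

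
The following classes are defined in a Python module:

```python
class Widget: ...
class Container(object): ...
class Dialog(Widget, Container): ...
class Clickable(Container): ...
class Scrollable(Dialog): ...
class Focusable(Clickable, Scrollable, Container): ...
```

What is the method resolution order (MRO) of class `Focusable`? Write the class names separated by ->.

L[Focusable] = Focusable + merge(L[Clickable], L[Scrollable], L[Container], [Clickable Scrollable Container])
  take Clickable:  [Clickable Container object] + [Scrollable Dialog Widget Container object] + [Container object] + [Clickable Scrollable Container]
  take Scrollable:  [Container object] + [Scrollable Dialog Widget Container object] + [Container object] + [Scrollable Container]
  take Dialog:  [Container object] + [Dialog Widget Container object] + [Container object] + [Container]
  take Widget:  [Container object] + [Widget Container object] + [Container object] + [Container]
  take Container:  [Container object] + [Container object] + [Container object] + [Container]
  take object:  [object] + [object] + [object]

Focusable -> Clickable -> Scrollable -> Dialog -> Widget -> Container -> object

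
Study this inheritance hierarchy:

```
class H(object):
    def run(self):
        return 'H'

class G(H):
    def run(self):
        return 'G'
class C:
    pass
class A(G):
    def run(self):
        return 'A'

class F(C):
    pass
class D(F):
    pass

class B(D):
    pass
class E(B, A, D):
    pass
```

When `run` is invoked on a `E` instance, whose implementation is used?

A

L[E] = E + merge(L[B], L[A], L[D], [B A D])
  take B:  [B D F C object] + [A G H object] + [D F C object] + [B A D]
  take A:  [D F C object] + [A G H object] + [D F C object] + [A D]
  take D:  [D F C object] + [G H object] + [D F C object] + [D]
  take F:  [F C object] + [G H object] + [F C object]
  take C:  [C object] + [G H object] + [C object]
  take G:  [object] + [G H object] + [object]
  take H:  [object] + [H object] + [object]
  take object:  [object] + [object] + [object]
MRO: E B A D F C G H object
run is defined in: A, G, H. First along the MRO is A.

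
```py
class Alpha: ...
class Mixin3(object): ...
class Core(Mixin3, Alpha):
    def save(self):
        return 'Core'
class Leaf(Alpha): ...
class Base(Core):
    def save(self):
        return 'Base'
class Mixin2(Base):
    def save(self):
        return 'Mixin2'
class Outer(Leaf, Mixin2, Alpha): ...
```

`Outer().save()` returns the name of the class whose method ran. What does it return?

Mixin2

L[Outer] = Outer + merge(L[Leaf], L[Mixin2], L[Alpha], [Leaf Mixin2 Alpha])
  take Leaf:  [Leaf Alpha object] + [Mixin2 Base Core Mixin3 Alpha object] + [Alpha object] + [Leaf Mixin2 Alpha]
  take Mixin2:  [Alpha object] + [Mixin2 Base Core Mixin3 Alpha object] + [Alpha object] + [Mixin2 Alpha]
  take Base:  [Alpha object] + [Base Core Mixin3 Alpha object] + [Alpha object] + [Alpha]
  take Core:  [Alpha object] + [Core Mixin3 Alpha object] + [Alpha object] + [Alpha]
  take Mixin3:  [Alpha object] + [Mixin3 Alpha object] + [Alpha object] + [Alpha]
  take Alpha:  [Alpha object] + [Alpha object] + [Alpha object] + [Alpha]
  take object:  [object] + [object] + [object]
MRO: Outer Leaf Mixin2 Base Core Mixin3 Alpha object
save is defined in: Base, Core, Mixin2. First along the MRO is Mixin2.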